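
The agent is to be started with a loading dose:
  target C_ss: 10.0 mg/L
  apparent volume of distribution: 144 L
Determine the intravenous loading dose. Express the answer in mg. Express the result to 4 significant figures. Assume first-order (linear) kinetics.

LD = Css × Vd = 10.0 × 144 = 1440 mg

1440 mg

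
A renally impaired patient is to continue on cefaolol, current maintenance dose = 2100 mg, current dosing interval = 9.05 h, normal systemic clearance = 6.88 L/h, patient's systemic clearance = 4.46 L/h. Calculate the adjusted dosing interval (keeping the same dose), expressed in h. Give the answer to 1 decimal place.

To keep the same average steady-state level, dosing rate must scale with clearance.
CL ratio = 4.46 / 6.88 = 0.6483
New interval (same dose) = 9.05 / 0.6483 = 13.96 h

14.0 h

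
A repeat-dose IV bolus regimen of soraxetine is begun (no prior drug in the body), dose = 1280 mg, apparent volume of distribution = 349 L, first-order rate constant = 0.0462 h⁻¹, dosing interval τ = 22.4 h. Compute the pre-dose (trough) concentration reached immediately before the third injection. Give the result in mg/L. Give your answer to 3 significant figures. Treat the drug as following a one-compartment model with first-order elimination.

1.77 mg/L

C₀ per dose = Dose / Vd = 1280 / 349 = 3.668 mg/L
Fraction remaining after one interval: r = e^(−kτ) = e^(−0.04620 × 22.4) = 0.3553
Before dose 3, 2 doses have been given (aged 1τ, 2τ).
C_trough = C₀ × (r + r²) = 3.668 × (0.3553 + 0.1262) = 1.766 mg/L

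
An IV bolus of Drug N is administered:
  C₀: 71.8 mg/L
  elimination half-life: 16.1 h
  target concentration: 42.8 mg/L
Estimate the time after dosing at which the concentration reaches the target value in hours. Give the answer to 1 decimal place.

k = ln2 / t½ = 0.693147 / 16.1 = 0.04305 h⁻¹
t = ln(C₀ / C) / k = ln(71.80 / 42.8) / 0.04305
  = ln(1.678) / 0.04305 = 0.5176 / 0.04305 = 12.02 h

12.0 h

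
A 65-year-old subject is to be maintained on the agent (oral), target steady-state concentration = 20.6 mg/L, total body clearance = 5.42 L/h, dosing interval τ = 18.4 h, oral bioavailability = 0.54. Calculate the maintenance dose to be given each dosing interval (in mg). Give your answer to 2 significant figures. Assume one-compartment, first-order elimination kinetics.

3800 mg

At steady state, F × (Dose/τ) = Css × CL.
Dose = Css × CL × τ / F = 20.6 × 5.420 × 18.4 / 0.54 = 3804 mg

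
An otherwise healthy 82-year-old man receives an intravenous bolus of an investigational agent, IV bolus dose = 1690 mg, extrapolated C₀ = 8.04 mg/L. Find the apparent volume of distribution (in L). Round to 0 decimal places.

Vd = Dose / C₀ = 1690 / 8.04 = 210.2 L

210 L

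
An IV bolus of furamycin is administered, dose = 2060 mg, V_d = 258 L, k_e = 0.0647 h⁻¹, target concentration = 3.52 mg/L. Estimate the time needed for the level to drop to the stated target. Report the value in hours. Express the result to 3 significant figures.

C₀ = Dose / Vd = 2060 / 258 = 7.984 mg/L
t = ln(C₀ / C) / k = ln(7.984 / 3.52) / 0.06470
  = ln(2.268) / 0.06470 = 0.8189 / 0.06470 = 12.66 h

12.7 h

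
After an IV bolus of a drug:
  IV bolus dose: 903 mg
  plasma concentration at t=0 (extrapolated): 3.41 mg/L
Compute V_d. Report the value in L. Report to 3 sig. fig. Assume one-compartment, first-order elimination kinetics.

Vd = Dose / C₀ = 903.0 / 3.41 = 264.8 L

265 L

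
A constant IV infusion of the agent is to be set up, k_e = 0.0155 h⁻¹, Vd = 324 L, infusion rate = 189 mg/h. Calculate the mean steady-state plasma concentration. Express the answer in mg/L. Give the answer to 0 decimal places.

38 mg/L

CL = k × Vd = 0.01550 × 324 = 5.022 L/h
At steady state Css = R₀ / CL = 189 / 5.022 = 37.63 mg/L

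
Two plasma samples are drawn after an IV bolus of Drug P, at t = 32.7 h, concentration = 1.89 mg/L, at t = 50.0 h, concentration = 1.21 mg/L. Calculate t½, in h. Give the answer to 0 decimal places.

k = ln(C₁/C₂) / (t₂ − t₁) = ln(1.89/1.21) / (50.0 − 32.7)
  = 0.4460 / 17.30 = 0.02578 h⁻¹
t½ = ln2 / k = 0.693147 / 0.02578 = 26.89 h

27 h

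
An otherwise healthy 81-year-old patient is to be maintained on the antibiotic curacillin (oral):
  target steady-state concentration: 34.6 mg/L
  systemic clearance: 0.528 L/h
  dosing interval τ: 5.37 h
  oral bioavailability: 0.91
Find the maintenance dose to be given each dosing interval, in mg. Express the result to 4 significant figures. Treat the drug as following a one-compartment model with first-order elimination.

At steady state, F × (Dose/τ) = Css × CL.
Dose = Css × CL × τ / F = 34.6 × 0.5280 × 5.37 / 0.91 = 107.8 mg

107.8 mg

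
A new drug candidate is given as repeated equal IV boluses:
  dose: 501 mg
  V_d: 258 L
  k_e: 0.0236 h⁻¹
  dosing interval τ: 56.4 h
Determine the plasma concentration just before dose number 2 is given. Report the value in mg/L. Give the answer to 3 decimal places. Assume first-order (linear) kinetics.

C₀ per dose = Dose / Vd = 501 / 258 = 1.942 mg/L
Fraction remaining after one interval: r = e^(−kτ) = e^(−0.02360 × 56.4) = 0.2642
Before dose 2, 1 dose has been given (aged 1τ).
C_trough = C₀ × r = 1.942 × 0.2642 = 0.5131 mg/L

0.513 mg/L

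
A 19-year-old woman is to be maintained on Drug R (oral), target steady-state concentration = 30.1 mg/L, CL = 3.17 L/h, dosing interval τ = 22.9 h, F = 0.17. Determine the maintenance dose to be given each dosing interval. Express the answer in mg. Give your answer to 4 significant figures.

12850 mg

At steady state, F × (Dose/τ) = Css × CL.
Dose = Css × CL × τ / F = 30.1 × 3.170 × 22.9 / 0.17 = 12850 mg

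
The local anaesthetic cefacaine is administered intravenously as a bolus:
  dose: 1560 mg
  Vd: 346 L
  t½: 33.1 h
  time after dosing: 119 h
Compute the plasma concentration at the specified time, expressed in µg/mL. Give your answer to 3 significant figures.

0.373 µg/mL

C₀ = Dose / Vd = 1560 / 346 = 4.509 mg/L
k = ln2 / t½ = 0.693147 / 33.1 = 0.02094 h⁻¹
C = C₀ · e^(−k·t) = 4.509 × e^(−0.02094 × 119)
  = 4.509 × 0.08276 = 0.3732 mg/L
(0.3732 mg/L = 0.3732 µg/mL)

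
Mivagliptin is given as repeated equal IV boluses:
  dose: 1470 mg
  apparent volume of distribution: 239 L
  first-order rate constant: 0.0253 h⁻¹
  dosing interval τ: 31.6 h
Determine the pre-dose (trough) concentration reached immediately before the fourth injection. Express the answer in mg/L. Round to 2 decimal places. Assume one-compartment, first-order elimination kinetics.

4.57 mg/L

C₀ per dose = Dose / Vd = 1470 / 239 = 6.151 mg/L
Fraction remaining after one interval: r = e^(−kτ) = e^(−0.02530 × 31.6) = 0.4496
Before dose 4, 3 doses have been given (aged 1τ, 2τ, 3τ).
C_trough = C₀ × (r + r² + … + r^3) = C₀ × r(1−r^3)/(1−r)
        = 6.151 × 0.4496 × (1 − 0.09088) / (1 − 0.4496) = 4.568 mg/L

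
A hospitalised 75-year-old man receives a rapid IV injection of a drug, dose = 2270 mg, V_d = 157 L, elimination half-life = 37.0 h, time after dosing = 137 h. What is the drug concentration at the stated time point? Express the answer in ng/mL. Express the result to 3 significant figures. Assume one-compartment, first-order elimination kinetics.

C₀ = Dose / Vd = 2270 / 157 = 14.46 mg/L
k = ln2 / t½ = 0.693147 / 37.0 = 0.01873 h⁻¹
C = C₀ · e^(−k·t) = 14.46 × e^(−0.01873 × 137)
  = 14.46 × 0.07684 = 1.111 mg/L
Convert: 1.111 mg/L × 1000 = 1111 ng/mL

1110 ng/mL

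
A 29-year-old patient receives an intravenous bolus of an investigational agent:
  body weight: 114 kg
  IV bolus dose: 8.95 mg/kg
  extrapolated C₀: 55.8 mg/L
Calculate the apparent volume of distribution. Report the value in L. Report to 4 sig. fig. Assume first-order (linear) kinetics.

Dose = 8.95 × 114 = 1020 mg
Vd = Dose / C₀ = 1020 / 55.8 = 18.28 L

18.28 L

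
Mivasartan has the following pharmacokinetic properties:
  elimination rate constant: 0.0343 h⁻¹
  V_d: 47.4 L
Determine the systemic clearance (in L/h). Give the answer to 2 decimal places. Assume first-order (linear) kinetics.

CL = k × Vd = 0.0343 × 47.4 = 1.626 L/h

1.63 L/h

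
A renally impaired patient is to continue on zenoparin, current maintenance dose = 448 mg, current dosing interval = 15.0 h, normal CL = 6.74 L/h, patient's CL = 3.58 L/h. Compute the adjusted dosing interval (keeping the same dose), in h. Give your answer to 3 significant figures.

To keep the same average steady-state level, dosing rate must scale with clearance.
CL ratio = 3.58 / 6.74 = 0.5312
New interval (same dose) = 15.0 / 0.5312 = 28.24 h

28.2 h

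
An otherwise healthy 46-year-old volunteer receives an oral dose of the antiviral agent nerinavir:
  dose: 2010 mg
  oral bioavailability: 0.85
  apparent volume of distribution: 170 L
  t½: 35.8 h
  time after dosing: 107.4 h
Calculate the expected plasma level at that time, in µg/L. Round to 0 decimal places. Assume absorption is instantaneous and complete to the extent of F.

Amount reaching circulation = F × Dose = 0.85 × 2010 = 1709 mg
C₀ = F·Dose / Vd = 1709 / 170 = 10.05 mg/L
k = ln2 / t½ = 0.693147 / 35.8 = 0.01936 h⁻¹
t / t½ = 107.4 / 35.8 = 3 half-lives
C = C₀ × (1/2)^3 = 10.05 × 0.1250 = 1.256 mg/L
Convert: 1.256 mg/L × 1000 = 1256 µg/L

1256 µg/L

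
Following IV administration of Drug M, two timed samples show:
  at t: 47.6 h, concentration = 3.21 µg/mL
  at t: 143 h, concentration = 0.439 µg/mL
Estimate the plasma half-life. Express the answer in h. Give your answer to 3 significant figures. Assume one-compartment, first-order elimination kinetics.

33.2 h

k = ln(C₁/C₂) / (t₂ − t₁) = ln(3.21/0.439) / (143 − 47.6)
  = 1.990 / 95.40 = 0.02086 h⁻¹
t½ = ln2 / k = 0.693147 / 0.02086 = 33.23 h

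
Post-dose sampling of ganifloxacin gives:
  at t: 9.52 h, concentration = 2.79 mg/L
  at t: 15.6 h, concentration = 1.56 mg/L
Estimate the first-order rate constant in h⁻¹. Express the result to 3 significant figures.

k = ln(C₁/C₂) / (t₂ − t₁) = ln(2.79/1.56) / (15.6 − 9.52)
  = 0.5814 / 6.080 = 0.09563 h⁻¹

0.0956 h⁻¹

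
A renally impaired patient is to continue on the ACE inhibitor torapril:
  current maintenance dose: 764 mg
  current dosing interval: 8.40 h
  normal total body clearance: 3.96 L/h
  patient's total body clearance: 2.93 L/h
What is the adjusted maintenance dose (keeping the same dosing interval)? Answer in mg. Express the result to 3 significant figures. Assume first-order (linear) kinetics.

To keep the same average steady-state level, dosing rate must scale with clearance.
CL ratio = 2.93 / 3.96 = 0.7399
New dose (same interval) = 764 × 0.7399 = 565.3 mg

565 mg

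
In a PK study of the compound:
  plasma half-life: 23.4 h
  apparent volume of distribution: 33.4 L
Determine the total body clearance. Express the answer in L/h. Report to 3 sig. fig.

k = ln2 / t½ = 0.693147 / 23.4 = 0.02962 h⁻¹
CL = k × Vd = 0.02962 × 33.4 = 0.9893 L/h

0.989 L/h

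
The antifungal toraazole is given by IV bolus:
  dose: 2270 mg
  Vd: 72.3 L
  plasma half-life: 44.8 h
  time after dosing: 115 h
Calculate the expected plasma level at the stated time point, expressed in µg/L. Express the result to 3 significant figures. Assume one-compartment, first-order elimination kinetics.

C₀ = Dose / Vd = 2270 / 72.3 = 31.40 mg/L
k = ln2 / t½ = 0.693147 / 44.8 = 0.01547 h⁻¹
C = C₀ · e^(−k·t) = 31.40 × e^(−0.01547 × 115)
  = 31.40 × 0.1688 = 5.300 mg/L
Convert: 5.300 mg/L × 1000 = 5300 µg/L

5300 µg/L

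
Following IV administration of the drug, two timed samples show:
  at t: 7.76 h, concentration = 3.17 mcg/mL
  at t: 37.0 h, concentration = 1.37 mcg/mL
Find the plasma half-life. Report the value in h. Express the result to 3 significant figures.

k = ln(C₁/C₂) / (t₂ − t₁) = ln(3.17/1.37) / (37.0 − 7.76)
  = 0.8389 / 29.24 = 0.02869 h⁻¹
t½ = ln2 / k = 0.693147 / 0.02869 = 24.16 h

24.2 h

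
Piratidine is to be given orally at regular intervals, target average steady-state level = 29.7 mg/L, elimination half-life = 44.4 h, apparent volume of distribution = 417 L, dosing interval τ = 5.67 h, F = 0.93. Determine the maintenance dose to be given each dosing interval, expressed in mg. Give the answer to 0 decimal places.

1179 mg

k = ln2 / t½ = 0.693147 / 44.4 = 0.01561 h⁻¹
CL = k × Vd = 0.01561 × 417 = 6.509 L/h
At steady state, F × (Dose/τ) = Css × CL.
Dose = Css × CL × τ / F = 29.7 × 6.509 × 5.67 / 0.93 = 1179 mg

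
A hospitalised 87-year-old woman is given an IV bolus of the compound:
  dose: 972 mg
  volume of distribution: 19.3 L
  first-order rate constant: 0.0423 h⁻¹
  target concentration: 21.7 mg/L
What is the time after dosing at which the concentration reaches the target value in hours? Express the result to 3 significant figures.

C₀ = Dose / Vd = 972.0 / 19.3 = 50.36 mg/L
t = ln(C₀ / C) / k = ln(50.36 / 21.7) / 0.04230
  = ln(2.321) / 0.04230 = 0.8420 / 0.04230 = 19.91 h

19.9 h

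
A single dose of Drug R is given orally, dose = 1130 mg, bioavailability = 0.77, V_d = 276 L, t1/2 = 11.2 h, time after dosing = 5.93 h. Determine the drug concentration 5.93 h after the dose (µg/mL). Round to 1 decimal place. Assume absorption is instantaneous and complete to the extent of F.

2.2 µg/mL

Amount reaching circulation = F × Dose = 0.77 × 1130 = 870.1 mg
C₀ = F·Dose / Vd = 870.1 / 276 = 3.153 mg/L
k = ln2 / t½ = 0.693147 / 11.2 = 0.06189 h⁻¹
C = C₀ · e^(−k·t) = 3.153 × e^(−0.06189 × 5.93)
  = 3.153 × 0.6928 = 2.184 mg/L
(2.184 mg/L = 2.184 µg/mL)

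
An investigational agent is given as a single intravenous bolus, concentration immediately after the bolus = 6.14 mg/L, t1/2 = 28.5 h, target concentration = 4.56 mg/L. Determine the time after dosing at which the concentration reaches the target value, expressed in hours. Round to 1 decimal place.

k = ln2 / t½ = 0.693147 / 28.5 = 0.02432 h⁻¹
t = ln(C₀ / C) / k = ln(6.140 / 4.56) / 0.02432
  = ln(1.346) / 0.02432 = 0.2971 / 0.02432 = 12.22 h

12.2 h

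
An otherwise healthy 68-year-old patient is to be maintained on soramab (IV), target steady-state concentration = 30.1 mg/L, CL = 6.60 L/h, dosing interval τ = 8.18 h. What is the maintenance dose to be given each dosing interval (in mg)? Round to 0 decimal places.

At steady state, Dose/τ = Css × CL.
Dose = Css × CL × τ = 30.1 × 6.600 × 8.18 = 1625 mg

1625 mg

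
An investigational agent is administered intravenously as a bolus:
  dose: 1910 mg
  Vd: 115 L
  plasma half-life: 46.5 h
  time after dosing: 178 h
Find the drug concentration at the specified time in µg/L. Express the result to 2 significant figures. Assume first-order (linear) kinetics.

1200 µg/L

C₀ = Dose / Vd = 1910 / 115 = 16.61 mg/L
k = ln2 / t½ = 0.693147 / 46.5 = 0.01491 h⁻¹
C = C₀ · e^(−k·t) = 16.61 × e^(−0.01491 × 178)
  = 16.61 × 0.07037 = 1.169 mg/L
Convert: 1.169 mg/L × 1000 = 1169 µg/L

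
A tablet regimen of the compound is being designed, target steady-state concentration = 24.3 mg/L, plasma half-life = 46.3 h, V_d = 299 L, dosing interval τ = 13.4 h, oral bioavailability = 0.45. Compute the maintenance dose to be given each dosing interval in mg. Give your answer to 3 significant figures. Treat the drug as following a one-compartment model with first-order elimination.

3240 mg

k = ln2 / t½ = 0.693147 / 46.3 = 0.01497 h⁻¹
CL = k × Vd = 0.01497 × 299 = 4.476 L/h
At steady state, F × (Dose/τ) = Css × CL.
Dose = Css × CL × τ / F = 24.3 × 4.476 × 13.4 / 0.45 = 3239 mg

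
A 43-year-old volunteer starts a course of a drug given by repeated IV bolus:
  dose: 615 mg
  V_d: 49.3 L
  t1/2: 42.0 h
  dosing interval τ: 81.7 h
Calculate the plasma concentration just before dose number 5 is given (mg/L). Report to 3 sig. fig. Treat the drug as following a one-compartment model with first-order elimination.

4.36 mg/L

C₀ per dose = Dose / Vd = 615 / 49.3 = 12.47 mg/L
k = ln2 / t½ = 0.693147 / 42.0 = 0.01650 h⁻¹
Fraction remaining after one interval: r = e^(−kτ) = e^(−0.01650 × 81.7) = 0.2597
Before dose 5, 4 doses have been given (aged 1τ, 2τ, 3τ, 4τ).
C_trough = C₀ × (r + r² + … + r^4) = C₀ × r(1−r^4)/(1−r)
        = 12.47 × 0.2597 × (1 − 0.004549) / (1 − 0.2597) = 4.355 mg/L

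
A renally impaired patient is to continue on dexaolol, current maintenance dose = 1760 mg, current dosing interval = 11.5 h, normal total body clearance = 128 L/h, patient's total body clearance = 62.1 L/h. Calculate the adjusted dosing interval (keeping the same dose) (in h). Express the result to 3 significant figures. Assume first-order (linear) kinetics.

To keep the same average steady-state level, dosing rate must scale with clearance.
CL ratio = 62.1 / 128 = 0.4852
New interval (same dose) = 11.5 / 0.4852 = 23.70 h

23.7 h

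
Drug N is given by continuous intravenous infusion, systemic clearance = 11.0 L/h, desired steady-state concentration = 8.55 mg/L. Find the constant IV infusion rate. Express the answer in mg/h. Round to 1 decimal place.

94.1 mg/h

At steady state, infusion rate R₀ = Css × CL = 8.55 × 11.00 = 94.05 mg/h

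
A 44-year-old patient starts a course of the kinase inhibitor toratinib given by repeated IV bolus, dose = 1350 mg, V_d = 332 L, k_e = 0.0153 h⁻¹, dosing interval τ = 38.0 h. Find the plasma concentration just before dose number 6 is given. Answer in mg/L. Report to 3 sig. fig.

4.87 mg/L

C₀ per dose = Dose / Vd = 1350 / 332 = 4.066 mg/L
Fraction remaining after one interval: r = e^(−kτ) = e^(−0.01530 × 38.0) = 0.5591
Before dose 6, 5 doses have been given (aged 1τ, 2τ, 3τ, 4τ, 5τ).
C_trough = C₀ × (r + r² + … + r^5) = C₀ × r(1−r^5)/(1−r)
        = 4.066 × 0.5591 × (1 − 0.05463) / (1 − 0.5591) = 4.874 mg/L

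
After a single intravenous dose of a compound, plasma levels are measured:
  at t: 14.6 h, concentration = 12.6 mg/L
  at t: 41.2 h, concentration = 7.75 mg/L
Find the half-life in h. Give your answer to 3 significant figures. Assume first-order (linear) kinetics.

k = ln(C₁/C₂) / (t₂ − t₁) = ln(12.6/7.75) / (41.2 − 14.6)
  = 0.4860 / 26.60 = 0.01827 h⁻¹
t½ = ln2 / k = 0.693147 / 0.01827 = 37.94 h

37.9 h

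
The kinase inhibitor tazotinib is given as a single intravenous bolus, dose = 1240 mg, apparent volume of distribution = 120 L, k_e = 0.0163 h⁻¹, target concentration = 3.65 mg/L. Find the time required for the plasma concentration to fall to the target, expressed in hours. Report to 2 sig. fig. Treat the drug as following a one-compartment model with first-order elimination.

64 h

C₀ = Dose / Vd = 1240 / 120 = 10.33 mg/L
t = ln(C₀ / C) / k = ln(10.33 / 3.65) / 0.01630
  = ln(2.830) / 0.01630 = 1.040 / 0.01630 = 63.80 h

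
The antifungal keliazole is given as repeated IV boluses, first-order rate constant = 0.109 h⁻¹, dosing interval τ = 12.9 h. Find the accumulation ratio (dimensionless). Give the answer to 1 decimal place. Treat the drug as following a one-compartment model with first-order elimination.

e^(−kτ) = e^(−0.1090 × 12.9) = 0.2451
Accumulation ratio R = 1 / (1 − e^(−kτ)) = 1 / (1 − 0.2451) = 1.325

1.3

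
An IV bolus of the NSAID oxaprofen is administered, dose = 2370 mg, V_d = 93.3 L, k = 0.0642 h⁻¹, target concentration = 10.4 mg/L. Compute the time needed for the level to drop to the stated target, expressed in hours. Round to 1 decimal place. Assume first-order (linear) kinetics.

13.9 h

C₀ = Dose / Vd = 2370 / 93.3 = 25.40 mg/L
t = ln(C₀ / C) / k = ln(25.40 / 10.4) / 0.06420
  = ln(2.442) / 0.06420 = 0.8928 / 0.06420 = 13.91 h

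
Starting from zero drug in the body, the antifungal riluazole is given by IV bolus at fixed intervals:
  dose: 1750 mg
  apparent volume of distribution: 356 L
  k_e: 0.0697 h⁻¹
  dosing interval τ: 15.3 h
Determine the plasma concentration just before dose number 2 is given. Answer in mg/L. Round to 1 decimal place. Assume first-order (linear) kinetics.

1.7 mg/L

C₀ per dose = Dose / Vd = 1750 / 356 = 4.916 mg/L
Fraction remaining after one interval: r = e^(−kτ) = e^(−0.06970 × 15.3) = 0.3442
Before dose 2, 1 dose has been given (aged 1τ).
C_trough = C₀ × r = 4.916 × 0.3442 = 1.692 mg/L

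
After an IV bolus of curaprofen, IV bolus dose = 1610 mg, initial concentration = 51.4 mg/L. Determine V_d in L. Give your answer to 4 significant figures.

31.32 L

Vd = Dose / C₀ = 1610 / 51.4 = 31.32 L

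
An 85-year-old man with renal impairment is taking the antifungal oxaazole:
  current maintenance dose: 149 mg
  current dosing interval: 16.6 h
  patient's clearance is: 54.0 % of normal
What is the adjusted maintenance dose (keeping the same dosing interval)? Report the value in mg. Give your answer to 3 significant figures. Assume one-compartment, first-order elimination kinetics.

80.5 mg

To keep the same average steady-state level, dosing rate must scale with clearance.
CL ratio = 54.0 / 100 = 0.5400
New dose (same interval) = 149 × 0.5400 = 80.46 mg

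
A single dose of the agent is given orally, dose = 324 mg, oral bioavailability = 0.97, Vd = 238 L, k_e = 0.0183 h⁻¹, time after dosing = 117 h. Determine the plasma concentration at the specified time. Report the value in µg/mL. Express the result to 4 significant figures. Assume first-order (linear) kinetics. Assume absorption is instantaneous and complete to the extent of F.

Amount reaching circulation = F × Dose = 0.97 × 324.0 = 314.3 mg
C₀ = F·Dose / Vd = 314.3 / 238 = 1.321 mg/L
C = C₀ · e^(−k·t) = 1.321 × e^(−0.01830 × 117)
  = 1.321 × 0.1175 = 0.1552 mg/L
(0.1552 mg/L = 0.1552 µg/mL)

0.1552 µg/mL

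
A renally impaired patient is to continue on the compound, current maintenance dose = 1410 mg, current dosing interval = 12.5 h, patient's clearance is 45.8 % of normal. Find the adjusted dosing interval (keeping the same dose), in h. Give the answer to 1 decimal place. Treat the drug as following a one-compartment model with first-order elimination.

27.3 h

To keep the same average steady-state level, dosing rate must scale with clearance.
CL ratio = 45.8 / 100 = 0.4580
New interval (same dose) = 12.5 / 0.4580 = 27.29 h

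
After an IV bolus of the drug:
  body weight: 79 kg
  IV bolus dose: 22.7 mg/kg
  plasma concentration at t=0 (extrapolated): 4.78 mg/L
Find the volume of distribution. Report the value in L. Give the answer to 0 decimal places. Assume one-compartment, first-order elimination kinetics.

375 L

Dose = 22.7 × 79 = 1793 mg
Vd = Dose / C₀ = 1793 / 4.78 = 375.1 L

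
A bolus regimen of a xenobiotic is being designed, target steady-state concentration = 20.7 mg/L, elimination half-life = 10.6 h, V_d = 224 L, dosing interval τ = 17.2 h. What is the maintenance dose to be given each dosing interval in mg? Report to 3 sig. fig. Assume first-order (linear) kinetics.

k = ln2 / t½ = 0.693147 / 10.6 = 0.06539 h⁻¹
CL = k × Vd = 0.06539 × 224 = 14.65 L/h
At steady state, Dose/τ = Css × CL.
Dose = Css × CL × τ = 20.7 × 14.65 × 17.2 = 5216 mg

5220 mg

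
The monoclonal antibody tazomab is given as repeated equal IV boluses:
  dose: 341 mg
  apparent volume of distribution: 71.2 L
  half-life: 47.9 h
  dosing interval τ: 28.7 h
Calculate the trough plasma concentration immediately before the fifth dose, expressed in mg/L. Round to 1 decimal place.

C₀ per dose = Dose / Vd = 341 / 71.2 = 4.789 mg/L
k = ln2 / t½ = 0.693147 / 47.9 = 0.01447 h⁻¹
Fraction remaining after one interval: r = e^(−kτ) = e^(−0.01447 × 28.7) = 0.6601
Before dose 5, 4 doses have been given (aged 1τ, 2τ, 3τ, 4τ).
C_trough = C₀ × (r + r² + … + r^4) = C₀ × r(1−r^4)/(1−r)
        = 4.789 × 0.6601 × (1 − 0.1899) / (1 − 0.6601) = 7.534 mg/L

7.5 mg/L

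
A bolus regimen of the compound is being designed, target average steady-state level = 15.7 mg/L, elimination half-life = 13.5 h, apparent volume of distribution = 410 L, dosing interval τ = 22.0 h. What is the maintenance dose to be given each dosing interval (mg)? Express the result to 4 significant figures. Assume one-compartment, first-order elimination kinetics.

k = ln2 / t½ = 0.693147 / 13.5 = 0.05134 h⁻¹
CL = k × Vd = 0.05134 × 410 = 21.05 L/h
At steady state, Dose/τ = Css × CL.
Dose = Css × CL × τ = 15.7 × 21.05 × 22.0 = 7271 mg

7271 mg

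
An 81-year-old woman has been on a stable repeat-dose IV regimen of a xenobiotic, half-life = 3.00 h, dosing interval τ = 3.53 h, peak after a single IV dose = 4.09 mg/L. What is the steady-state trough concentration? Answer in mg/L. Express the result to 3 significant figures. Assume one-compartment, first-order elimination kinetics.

3.24 mg/L

k = ln2 / t½ = 0.693147 / 3.00 = 0.2310 h⁻¹
e^(−kτ) = e^(−0.2310 × 3.53) = 0.4424
Accumulation ratio R = 1 / (1 − e^(−kτ)) = 1 / (1 − 0.4424) = 1.793
Steady-state trough = C₀ × R × e^(−kτ) = 4.09 × 1.793 × 0.4424 = 3.244 mg/L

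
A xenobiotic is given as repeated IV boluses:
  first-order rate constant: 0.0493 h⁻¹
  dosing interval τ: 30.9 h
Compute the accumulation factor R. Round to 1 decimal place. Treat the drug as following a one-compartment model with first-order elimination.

1.3

e^(−kτ) = e^(−0.04930 × 30.9) = 0.2180
Accumulation ratio R = 1 / (1 − e^(−kτ)) = 1 / (1 − 0.2180) = 1.279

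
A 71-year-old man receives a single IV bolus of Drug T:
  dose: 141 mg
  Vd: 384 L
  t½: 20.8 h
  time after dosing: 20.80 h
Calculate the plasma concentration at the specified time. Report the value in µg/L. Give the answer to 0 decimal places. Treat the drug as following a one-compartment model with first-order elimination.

C₀ = Dose / Vd = 141.0 / 384 = 0.3672 mg/L
k = ln2 / t½ = 0.693147 / 20.8 = 0.03332 h⁻¹
t / t½ = 20.80 / 20.8 = 1 half-lives
C = C₀ × (1/2)^1 = 0.3672 × 0.5000 = 0.1836 mg/L
Convert: 0.1836 mg/L × 1000 = 183.6 µg/L

184 µg/L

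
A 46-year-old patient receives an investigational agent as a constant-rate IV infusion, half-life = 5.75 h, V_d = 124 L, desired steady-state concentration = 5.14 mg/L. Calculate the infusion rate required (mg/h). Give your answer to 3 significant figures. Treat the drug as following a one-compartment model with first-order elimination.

76.8 mg/h

k = ln2 / t½ = 0.693147 / 5.75 = 0.1205 h⁻¹
CL = k × Vd = 0.1205 × 124 = 14.94 L/h
At steady state, infusion rate R₀ = Css × CL = 5.14 × 14.94 = 76.79 mg/h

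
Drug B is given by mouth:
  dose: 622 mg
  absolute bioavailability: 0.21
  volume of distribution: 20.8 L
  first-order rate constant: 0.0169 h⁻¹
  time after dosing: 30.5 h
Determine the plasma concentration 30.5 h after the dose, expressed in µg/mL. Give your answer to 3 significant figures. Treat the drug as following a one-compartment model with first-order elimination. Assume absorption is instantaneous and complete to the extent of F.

3.75 µg/mL

Amount reaching circulation = F × Dose = 0.21 × 622.0 = 130.6 mg
C₀ = F·Dose / Vd = 130.6 / 20.8 = 6.279 mg/L
C = C₀ · e^(−k·t) = 6.279 × e^(−0.01690 × 30.5)
  = 6.279 × 0.5972 = 3.750 mg/L
(3.750 mg/L = 3.750 µg/mL)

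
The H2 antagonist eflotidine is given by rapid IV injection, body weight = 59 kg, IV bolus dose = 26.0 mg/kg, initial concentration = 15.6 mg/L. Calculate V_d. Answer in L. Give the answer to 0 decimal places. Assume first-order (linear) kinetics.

98 L

Dose = 26.0 × 59 = 1534 mg
Vd = Dose / C₀ = 1534 / 15.6 = 98.33 L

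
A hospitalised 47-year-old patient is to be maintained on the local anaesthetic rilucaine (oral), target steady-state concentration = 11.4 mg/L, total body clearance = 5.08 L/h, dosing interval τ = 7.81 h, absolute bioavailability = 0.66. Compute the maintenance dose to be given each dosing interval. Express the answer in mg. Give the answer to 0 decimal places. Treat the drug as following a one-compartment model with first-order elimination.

At steady state, F × (Dose/τ) = Css × CL.
Dose = Css × CL × τ / F = 11.4 × 5.080 × 7.81 / 0.66 = 685.3 mg

685 mg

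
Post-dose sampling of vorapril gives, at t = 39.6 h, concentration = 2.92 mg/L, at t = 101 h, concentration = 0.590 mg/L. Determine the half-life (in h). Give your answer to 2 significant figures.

27 h

k = ln(C₁/C₂) / (t₂ − t₁) = ln(2.92/0.590) / (101 − 39.6)
  = 1.599 / 61.40 = 0.02604 h⁻¹
t½ = ln2 / k = 0.693147 / 0.02604 = 26.62 h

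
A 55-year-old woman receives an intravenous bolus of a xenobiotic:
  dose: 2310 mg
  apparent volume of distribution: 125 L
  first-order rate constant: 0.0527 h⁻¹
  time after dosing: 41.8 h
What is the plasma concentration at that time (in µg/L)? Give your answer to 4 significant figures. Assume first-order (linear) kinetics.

C₀ = Dose / Vd = 2310 / 125 = 18.48 mg/L
C = C₀ · e^(−k·t) = 18.48 × e^(−0.05270 × 41.8)
  = 18.48 × 0.1105 = 2.042 mg/L
Convert: 2.042 mg/L × 1000 = 2042 µg/L

2042 µg/L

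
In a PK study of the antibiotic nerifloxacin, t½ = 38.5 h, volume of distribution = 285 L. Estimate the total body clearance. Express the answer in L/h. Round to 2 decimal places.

k = ln2 / t½ = 0.693147 / 38.5 = 0.01800 h⁻¹
CL = k × Vd = 0.01800 × 285 = 5.130 L/h

5.13 L/h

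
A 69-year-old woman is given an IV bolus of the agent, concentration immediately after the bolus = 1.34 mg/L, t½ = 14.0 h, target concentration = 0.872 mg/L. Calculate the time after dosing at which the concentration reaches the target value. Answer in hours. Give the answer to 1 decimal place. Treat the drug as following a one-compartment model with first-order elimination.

k = ln2 / t½ = 0.693147 / 14.0 = 0.04951 h⁻¹
t = ln(C₀ / C) / k = ln(1.340 / 0.872) / 0.04951
  = ln(1.537) / 0.04951 = 0.4298 / 0.04951 = 8.681 h

8.7 h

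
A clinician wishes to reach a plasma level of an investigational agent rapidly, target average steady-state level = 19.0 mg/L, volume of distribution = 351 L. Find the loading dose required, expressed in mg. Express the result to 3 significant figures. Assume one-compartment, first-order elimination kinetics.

LD = Css × Vd = 19.0 × 351 = 6669 mg

6670 mg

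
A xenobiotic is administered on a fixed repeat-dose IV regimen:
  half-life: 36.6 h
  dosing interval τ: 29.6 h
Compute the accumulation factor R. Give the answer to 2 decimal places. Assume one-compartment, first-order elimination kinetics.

k = ln2 / t½ = 0.693147 / 36.6 = 0.01894 h⁻¹
e^(−kτ) = e^(−0.01894 × 29.6) = 0.5709
Accumulation ratio R = 1 / (1 − e^(−kτ)) = 1 / (1 − 0.5709) = 2.330

2.33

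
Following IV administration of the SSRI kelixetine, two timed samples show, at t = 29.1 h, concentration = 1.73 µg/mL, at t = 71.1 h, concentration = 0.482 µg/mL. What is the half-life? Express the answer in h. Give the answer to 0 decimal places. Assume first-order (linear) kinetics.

23 h

k = ln(C₁/C₂) / (t₂ − t₁) = ln(1.73/0.482) / (71.1 − 29.1)
  = 1.278 / 42.00 = 0.03043 h⁻¹
t½ = ln2 / k = 0.693147 / 0.03043 = 22.78 h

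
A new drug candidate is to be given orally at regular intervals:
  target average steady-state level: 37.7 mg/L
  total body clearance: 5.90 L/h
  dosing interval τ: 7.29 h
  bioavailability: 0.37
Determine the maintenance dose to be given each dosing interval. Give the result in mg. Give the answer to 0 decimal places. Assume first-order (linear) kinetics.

At steady state, F × (Dose/τ) = Css × CL.
Dose = Css × CL × τ / F = 37.7 × 5.900 × 7.29 / 0.37 = 4382 mg

4382 mg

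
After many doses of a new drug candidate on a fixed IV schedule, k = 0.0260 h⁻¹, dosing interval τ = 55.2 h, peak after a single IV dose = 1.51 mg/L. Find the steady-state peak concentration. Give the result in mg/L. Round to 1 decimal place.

2.0 mg/L

e^(−kτ) = e^(−0.02600 × 55.2) = 0.2381
Accumulation ratio R = 1 / (1 − e^(−kτ)) = 1 / (1 − 0.2381) = 1.313
Steady-state peak = C₀ × R = 1.51 × 1.313 = 1.983 mg/L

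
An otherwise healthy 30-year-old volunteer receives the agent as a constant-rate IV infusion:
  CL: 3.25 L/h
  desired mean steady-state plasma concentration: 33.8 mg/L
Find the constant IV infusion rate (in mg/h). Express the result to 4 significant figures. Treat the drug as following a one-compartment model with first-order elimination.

109.9 mg/h

At steady state, infusion rate R₀ = Css × CL = 33.8 × 3.250 = 109.9 mg/h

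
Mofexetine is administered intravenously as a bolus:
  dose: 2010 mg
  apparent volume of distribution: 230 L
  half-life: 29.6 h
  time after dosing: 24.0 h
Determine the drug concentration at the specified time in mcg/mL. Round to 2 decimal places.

C₀ = Dose / Vd = 2010 / 230 = 8.739 mg/L
k = ln2 / t½ = 0.693147 / 29.6 = 0.02342 h⁻¹
C = C₀ · e^(−k·t) = 8.739 × e^(−0.02342 × 24.0)
  = 8.739 × 0.5700 = 4.981 mg/L
(4.981 mg/L = 4.981 mcg/mL)

4.98 mcg/mL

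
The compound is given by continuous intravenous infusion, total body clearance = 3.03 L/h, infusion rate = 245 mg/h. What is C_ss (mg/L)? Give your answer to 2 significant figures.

81 mg/L

At steady state Css = R₀ / CL = 245 / 3.030 = 80.86 mg/L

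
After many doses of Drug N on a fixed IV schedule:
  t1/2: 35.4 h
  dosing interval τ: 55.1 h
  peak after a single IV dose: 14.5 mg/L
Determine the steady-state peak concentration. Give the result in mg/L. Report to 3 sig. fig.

22.0 mg/L

k = ln2 / t½ = 0.693147 / 35.4 = 0.01958 h⁻¹
e^(−kτ) = e^(−0.01958 × 55.1) = 0.3400
Accumulation ratio R = 1 / (1 − e^(−kτ)) = 1 / (1 − 0.3400) = 1.515
Steady-state peak = C₀ × R = 14.5 × 1.515 = 21.97 mg/L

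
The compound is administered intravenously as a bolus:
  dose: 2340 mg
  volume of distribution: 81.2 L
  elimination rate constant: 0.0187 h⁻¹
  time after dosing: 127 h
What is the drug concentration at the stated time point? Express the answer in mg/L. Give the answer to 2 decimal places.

2.68 mg/L

C₀ = Dose / Vd = 2340 / 81.2 = 28.82 mg/L
C = C₀ · e^(−k·t) = 28.82 × e^(−0.01870 × 127)
  = 28.82 × 0.09302 = 2.681 mg/L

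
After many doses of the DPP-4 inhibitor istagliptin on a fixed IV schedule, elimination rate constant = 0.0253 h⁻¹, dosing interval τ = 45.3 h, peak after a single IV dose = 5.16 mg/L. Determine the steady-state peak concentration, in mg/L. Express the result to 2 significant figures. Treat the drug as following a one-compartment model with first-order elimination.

e^(−kτ) = e^(−0.02530 × 45.3) = 0.3179
Accumulation ratio R = 1 / (1 − e^(−kτ)) = 1 / (1 − 0.3179) = 1.466
Steady-state peak = C₀ × R = 5.16 × 1.466 = 7.565 mg/L

7.6 mg/L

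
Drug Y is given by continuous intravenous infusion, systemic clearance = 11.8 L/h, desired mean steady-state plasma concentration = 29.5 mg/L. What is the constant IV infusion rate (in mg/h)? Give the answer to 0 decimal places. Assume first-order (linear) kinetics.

At steady state, infusion rate R₀ = Css × CL = 29.5 × 11.80 = 348.1 mg/h

348 mg/h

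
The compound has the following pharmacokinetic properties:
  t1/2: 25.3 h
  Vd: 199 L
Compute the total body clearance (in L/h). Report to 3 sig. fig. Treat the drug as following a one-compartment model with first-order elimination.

5.45 L/h

k = ln2 / t½ = 0.693147 / 25.3 = 0.02740 h⁻¹
CL = k × Vd = 0.02740 × 199 = 5.453 L/h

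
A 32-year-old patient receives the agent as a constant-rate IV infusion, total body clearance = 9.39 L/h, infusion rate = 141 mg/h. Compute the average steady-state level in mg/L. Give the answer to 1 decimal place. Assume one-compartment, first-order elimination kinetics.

15.0 mg/L

At steady state Css = R₀ / CL = 141 / 9.390 = 15.02 mg/L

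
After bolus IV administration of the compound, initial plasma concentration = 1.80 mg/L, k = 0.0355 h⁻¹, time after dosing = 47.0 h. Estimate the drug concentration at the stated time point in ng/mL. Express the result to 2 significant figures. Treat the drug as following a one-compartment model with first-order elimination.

340 ng/mL

C = C₀ · e^(−k·t) = 1.800 × e^(−0.03550 × 47.0)
  = 1.800 × 0.1885 = 0.3393 mg/L
Convert: 0.3393 mg/L × 1000 = 339.3 ng/mL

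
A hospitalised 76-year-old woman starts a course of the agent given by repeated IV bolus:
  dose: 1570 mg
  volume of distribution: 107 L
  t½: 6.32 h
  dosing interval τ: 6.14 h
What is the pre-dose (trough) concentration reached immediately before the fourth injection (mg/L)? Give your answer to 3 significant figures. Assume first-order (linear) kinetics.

C₀ per dose = Dose / Vd = 1570 / 107 = 14.67 mg/L
k = ln2 / t½ = 0.693147 / 6.32 = 0.1097 h⁻¹
Fraction remaining after one interval: r = e^(−kτ) = e^(−0.1097 × 6.14) = 0.5099
Before dose 4, 3 doses have been given (aged 1τ, 2τ, 3τ).
C_trough = C₀ × (r + r² + … + r^3) = C₀ × r(1−r^3)/(1−r)
        = 14.67 × 0.5099 × (1 − 0.1326) / (1 − 0.5099) = 13.24 mg/L

13.2 mg/L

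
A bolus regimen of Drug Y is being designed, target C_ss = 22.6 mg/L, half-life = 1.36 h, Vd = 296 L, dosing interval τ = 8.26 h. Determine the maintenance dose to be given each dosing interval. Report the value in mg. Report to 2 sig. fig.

28000 mg

k = ln2 / t½ = 0.693147 / 1.36 = 0.5097 h⁻¹
CL = k × Vd = 0.5097 × 296 = 150.9 L/h
At steady state, Dose/τ = Css × CL.
Dose = Css × CL × τ = 22.6 × 150.9 × 8.26 = 28170 mg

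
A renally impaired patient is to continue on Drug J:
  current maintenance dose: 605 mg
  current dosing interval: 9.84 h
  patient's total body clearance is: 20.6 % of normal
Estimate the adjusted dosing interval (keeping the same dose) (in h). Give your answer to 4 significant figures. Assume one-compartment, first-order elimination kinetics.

To keep the same average steady-state level, dosing rate must scale with clearance.
CL ratio = 20.6 / 100 = 0.2060
New interval (same dose) = 9.84 / 0.2060 = 47.77 h

47.77 h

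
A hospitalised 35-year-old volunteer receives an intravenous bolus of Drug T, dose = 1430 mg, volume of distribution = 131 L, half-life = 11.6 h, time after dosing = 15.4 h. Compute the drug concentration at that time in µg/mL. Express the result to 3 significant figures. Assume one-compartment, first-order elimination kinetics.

C₀ = Dose / Vd = 1430 / 131 = 10.92 mg/L
k = ln2 / t½ = 0.693147 / 11.6 = 0.05975 h⁻¹
C = C₀ · e^(−k·t) = 10.92 × e^(−0.05975 × 15.4)
  = 10.92 × 0.3985 = 4.352 mg/L
(4.352 mg/L = 4.352 µg/mL)

4.35 µg/mL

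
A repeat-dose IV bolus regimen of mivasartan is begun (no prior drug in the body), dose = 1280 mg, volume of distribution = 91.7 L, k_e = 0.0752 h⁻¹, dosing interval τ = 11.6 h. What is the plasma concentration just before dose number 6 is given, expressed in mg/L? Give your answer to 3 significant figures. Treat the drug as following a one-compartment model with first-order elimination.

C₀ per dose = Dose / Vd = 1280 / 91.7 = 13.96 mg/L
Fraction remaining after one interval: r = e^(−kτ) = e^(−0.07520 × 11.6) = 0.4180
Before dose 6, 5 doses have been given (aged 1τ, 2τ, 3τ, 4τ, 5τ).
C_trough = C₀ × (r + r² + … + r^5) = C₀ × r(1−r^5)/(1−r)
        = 13.96 × 0.4180 × (1 − 0.01276) / (1 − 0.4180) = 9.898 mg/L

9.90 mg/L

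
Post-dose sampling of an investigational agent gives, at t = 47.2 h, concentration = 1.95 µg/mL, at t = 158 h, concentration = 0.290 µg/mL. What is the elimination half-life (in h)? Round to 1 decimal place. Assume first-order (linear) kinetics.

40.3 h

k = ln(C₁/C₂) / (t₂ − t₁) = ln(1.95/0.290) / (158 − 47.2)
  = 1.906 / 110.8 = 0.01720 h⁻¹
t½ = ln2 / k = 0.693147 / 0.01720 = 40.30 h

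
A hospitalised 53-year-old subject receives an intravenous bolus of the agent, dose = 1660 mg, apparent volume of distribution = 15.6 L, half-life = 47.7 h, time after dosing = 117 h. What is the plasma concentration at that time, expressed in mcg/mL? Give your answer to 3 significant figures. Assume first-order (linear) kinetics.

19.4 mcg/mL

C₀ = Dose / Vd = 1660 / 15.6 = 106.4 mg/L
k = ln2 / t½ = 0.693147 / 47.7 = 0.01453 h⁻¹
C = C₀ · e^(−k·t) = 106.4 × e^(−0.01453 × 117)
  = 106.4 × 0.1827 = 19.44 mg/L
(19.44 mg/L = 19.44 mcg/mL)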